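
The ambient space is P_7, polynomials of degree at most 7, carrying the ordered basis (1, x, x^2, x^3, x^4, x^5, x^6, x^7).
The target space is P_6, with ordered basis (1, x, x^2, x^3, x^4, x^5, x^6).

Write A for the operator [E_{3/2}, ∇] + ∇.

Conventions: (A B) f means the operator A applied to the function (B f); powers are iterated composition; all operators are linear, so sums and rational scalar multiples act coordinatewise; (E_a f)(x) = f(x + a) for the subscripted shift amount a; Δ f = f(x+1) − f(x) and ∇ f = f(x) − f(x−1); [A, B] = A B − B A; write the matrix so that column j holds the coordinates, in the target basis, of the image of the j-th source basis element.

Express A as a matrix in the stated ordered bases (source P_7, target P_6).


the matrix is [[0, 1, -1, 1, -1, 1, -1, 1]; [0, 0, 2, -3, 4, -5, 6, -7]; [0, 0, 0, 3, -6, 10, -15, 21]; [0, 0, 0, 0, 4, -10, 20, -35]; [0, 0, 0, 0, 0, 5, -15, 35]; [0, 0, 0, 0, 0, 0, 6, -21]; [0, 0, 0, 0, 0, 0, 0, 7]] (rows listed top to bottom)

image of 1: 0
image of x: 1
image of x^2: 2x - 1
image of x^3: 3x^2 - 3x + 1
image of x^4: 4x^3 - 6x^2 + 4x - 1
image of x^5: 5x^4 - 10x^3 + 10x^2 - 5x + 1
image of x^6: 6x^5 - 15x^4 + 20x^3 - 15x^2 + 6x - 1
image of x^7: 7x^6 - 21x^5 + 35x^4 - 35x^3 + 21x^2 - 7x + 1
each image's coordinates form column j of the matrix


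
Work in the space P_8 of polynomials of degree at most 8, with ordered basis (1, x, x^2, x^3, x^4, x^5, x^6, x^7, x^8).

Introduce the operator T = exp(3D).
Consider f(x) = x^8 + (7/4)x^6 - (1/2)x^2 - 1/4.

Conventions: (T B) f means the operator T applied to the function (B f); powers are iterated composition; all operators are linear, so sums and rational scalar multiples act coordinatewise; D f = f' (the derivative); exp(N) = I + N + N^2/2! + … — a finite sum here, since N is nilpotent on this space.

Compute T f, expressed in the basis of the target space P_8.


g(x) = x^8 + 24x^7 + (1015/4)x^6 + (3087/2)x^5 + (23625/4)x^4 + 14553x^3 + (90151/4)x^2 + (40089/2)x + 7832

order-1 term: 24x^7 + (63/2)x^5 - 3x
order-2 term: 252x^6 + (945/4)x^4 - 9/2
order-3 term: 1512x^5 + 945x^3
order-4 term: 5670x^4 + (8505/4)x^2
order-5 term: 13608x^3 + (5103/2)x
order-6 term: 20412x^2 + 5103/4
order-7 term: 17496x
order-8 term: 6561
the series for exp(3D) f terminates at order 8
exp(3D) f = x^8 + 24x^7 + (1015/4)x^6 + (3087/2)x^5 + (23625/4)x^4 + 14553x^3 + (90151/4)x^2 + (40089/2)x + 7832


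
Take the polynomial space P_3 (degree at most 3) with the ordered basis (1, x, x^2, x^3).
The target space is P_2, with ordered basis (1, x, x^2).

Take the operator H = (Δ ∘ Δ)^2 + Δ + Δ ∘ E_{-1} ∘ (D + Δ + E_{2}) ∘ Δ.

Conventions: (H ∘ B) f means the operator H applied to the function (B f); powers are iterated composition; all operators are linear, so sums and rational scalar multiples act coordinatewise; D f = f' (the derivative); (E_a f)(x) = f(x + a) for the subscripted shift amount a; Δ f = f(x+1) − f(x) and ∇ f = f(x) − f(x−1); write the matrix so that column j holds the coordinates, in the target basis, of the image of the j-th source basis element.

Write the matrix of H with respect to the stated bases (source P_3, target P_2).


image of 1: 0
image of x: 1
image of x^2: 2x + 3
image of x^3: 3x^2 + 9x + 25
each image's coordinates form column j of the matrix

the matrix is [[0, 1, 3, 25]; [0, 0, 2, 9]; [0, 0, 0, 3]] (rows listed top to bottom)


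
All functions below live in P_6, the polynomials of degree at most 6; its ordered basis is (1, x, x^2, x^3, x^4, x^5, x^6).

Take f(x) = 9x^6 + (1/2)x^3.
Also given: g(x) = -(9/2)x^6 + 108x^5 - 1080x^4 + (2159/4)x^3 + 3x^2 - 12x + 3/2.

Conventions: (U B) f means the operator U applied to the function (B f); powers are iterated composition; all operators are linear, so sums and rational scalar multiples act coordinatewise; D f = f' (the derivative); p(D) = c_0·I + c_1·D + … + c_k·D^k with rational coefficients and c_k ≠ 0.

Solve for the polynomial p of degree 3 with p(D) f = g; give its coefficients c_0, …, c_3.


D^0 f = 9x^6 + (1/2)x^3
D^1 f = 54x^5 + (3/2)x^2
D^2 f = 270x^4 + 3x
D^3 f = 1080x^3 + 3
matching coefficients of g against c_0 f + c_1 Df + … from the top degree down determines the c_i
solution: c_0 = -1/2, c_1 = 2, c_2 = -4, c_3 = 1/2

p(D) = -(1/2)·I + 2·D − 4·D^2 + (1/2)·D^3, i.e. c_0 = -1/2, c_1 = 2, c_2 = -4, c_3 = 1/2


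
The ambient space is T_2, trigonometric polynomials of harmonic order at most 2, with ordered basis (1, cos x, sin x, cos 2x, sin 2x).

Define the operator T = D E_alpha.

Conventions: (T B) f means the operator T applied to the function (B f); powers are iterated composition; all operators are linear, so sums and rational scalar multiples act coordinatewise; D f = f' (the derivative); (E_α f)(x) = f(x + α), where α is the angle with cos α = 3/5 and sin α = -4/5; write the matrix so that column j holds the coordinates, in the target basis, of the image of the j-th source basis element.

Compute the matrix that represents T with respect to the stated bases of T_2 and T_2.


the matrix is [[0, 0, 0, 0, 0]; [0, 4/5, 3/5, 0, 0]; [0, -3/5, 4/5, 0, 0]; [0, 0, 0, 48/25, -14/25]; [0, 0, 0, 14/25, 48/25]] (rows listed top to bottom)

image of 1: 0
image of cos x: (4/5)cos x - (3/5)sin x
image of sin x: (3/5)cos x + (4/5)sin x
image of cos 2x: (48/25)cos 2x + (14/25)sin 2x
image of sin 2x: -(14/25)cos 2x + (48/25)sin 2x
each image's coordinates form column j of the matrix


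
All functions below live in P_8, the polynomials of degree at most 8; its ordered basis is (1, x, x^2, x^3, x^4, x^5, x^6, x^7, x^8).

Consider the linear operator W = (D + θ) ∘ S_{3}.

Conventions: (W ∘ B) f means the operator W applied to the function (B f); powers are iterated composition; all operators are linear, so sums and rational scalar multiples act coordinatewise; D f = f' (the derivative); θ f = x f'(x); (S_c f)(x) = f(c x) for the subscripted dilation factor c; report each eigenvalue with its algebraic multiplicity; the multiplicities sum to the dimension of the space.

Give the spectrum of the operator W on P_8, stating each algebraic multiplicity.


image of 1: 0
image of x: 3x + 3
image of x^2: 18x^2 + 18x
image of x^3: 81x^3 + 81x^2
image of x^4: 324x^4 + 324x^3
image of x^5: 1215x^5 + 1215x^4
image of x^6: 4374x^6 + 4374x^5
image of x^7: 15309x^7 + 15309x^6
image of x^8: 52488x^8 + 52488x^7
the matrix is upper triangular; its diagonal is (0, 3, 18, 81, 324, 1215, 4374, 15309, 52488)
for a triangular matrix the eigenvalues are the diagonal entries, with algebraic multiplicity their repetition count

λ = 0 (multiplicity 1), λ = 3 (multiplicity 1), λ = 18 (multiplicity 1), λ = 81 (multiplicity 1), λ = 324 (multiplicity 1), λ = 1215 (multiplicity 1), λ = 4374 (multiplicity 1), λ = 15309 (multiplicity 1), λ = 52488 (multiplicity 1)


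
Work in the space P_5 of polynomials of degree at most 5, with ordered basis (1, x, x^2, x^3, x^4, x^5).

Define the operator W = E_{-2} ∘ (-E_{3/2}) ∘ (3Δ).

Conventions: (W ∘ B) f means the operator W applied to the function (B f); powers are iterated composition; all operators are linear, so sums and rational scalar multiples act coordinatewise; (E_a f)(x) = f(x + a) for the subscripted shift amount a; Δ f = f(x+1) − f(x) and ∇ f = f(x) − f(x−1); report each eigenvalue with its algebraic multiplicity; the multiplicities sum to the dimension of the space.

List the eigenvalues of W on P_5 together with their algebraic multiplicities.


λ = 0 (multiplicity 6)

image of 1: 0
image of x: -3
image of x^2: -6x
image of x^3: -9x^2 - 3/4
image of x^4: -12x^3 - 3x
image of x^5: -15x^4 - (15/2)x^2 - 3/16
the matrix is upper triangular; its diagonal is (0, 0, 0, 0, 0, 0)
for a triangular matrix the eigenvalues are the diagonal entries, with algebraic multiplicity their repetition count


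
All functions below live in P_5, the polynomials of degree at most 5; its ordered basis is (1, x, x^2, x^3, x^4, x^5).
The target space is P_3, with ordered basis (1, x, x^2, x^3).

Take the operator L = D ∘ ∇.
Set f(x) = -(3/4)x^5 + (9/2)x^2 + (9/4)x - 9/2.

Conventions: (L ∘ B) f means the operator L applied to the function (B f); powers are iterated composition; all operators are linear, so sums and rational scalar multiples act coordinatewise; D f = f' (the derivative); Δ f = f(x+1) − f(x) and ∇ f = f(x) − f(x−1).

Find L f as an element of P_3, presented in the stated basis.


g(x) = -15x^3 + (45/2)x^2 - 15x + 51/4

∇ f = -(15/4)x^4 + (15/2)x^3 - (15/2)x^2 + (51/4)x - 3
D ∇ f = -15x^3 + (45/2)x^2 - 15x + 51/4


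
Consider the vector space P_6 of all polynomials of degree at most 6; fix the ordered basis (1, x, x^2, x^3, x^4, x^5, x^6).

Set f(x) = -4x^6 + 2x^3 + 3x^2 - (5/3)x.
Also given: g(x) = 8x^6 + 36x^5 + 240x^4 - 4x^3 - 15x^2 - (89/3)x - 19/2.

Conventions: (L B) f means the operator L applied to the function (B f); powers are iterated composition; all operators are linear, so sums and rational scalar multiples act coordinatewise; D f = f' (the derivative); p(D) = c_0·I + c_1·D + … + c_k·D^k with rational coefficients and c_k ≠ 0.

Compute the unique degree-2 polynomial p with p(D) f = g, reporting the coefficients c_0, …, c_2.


p(D) = -2·I − (3/2)·D − 2·D^2, i.e. c_0 = -2, c_1 = -3/2, c_2 = -2

D^0 f = -4x^6 + 2x^3 + 3x^2 - (5/3)x
D^1 f = -24x^5 + 6x^2 + 6x - 5/3
D^2 f = -120x^4 + 12x + 6
matching coefficients of g against c_0 f + c_1 Df + … from the top degree down determines the c_i
solution: c_0 = -2, c_1 = -3/2, c_2 = -2


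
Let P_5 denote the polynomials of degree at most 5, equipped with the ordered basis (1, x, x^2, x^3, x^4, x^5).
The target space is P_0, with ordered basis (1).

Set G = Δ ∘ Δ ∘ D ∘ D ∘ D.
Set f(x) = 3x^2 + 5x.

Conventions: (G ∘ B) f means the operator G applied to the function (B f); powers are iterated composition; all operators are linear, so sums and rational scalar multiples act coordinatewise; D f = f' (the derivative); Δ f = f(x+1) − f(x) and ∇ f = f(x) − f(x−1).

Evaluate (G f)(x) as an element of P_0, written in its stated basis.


the image equals g(x) = 0

D f = 6x + 5
D D f = 6
D D D f = 0
Δ D D D f = 0
Δ (Δ ∘ D ∘ D ∘ D) f = 0


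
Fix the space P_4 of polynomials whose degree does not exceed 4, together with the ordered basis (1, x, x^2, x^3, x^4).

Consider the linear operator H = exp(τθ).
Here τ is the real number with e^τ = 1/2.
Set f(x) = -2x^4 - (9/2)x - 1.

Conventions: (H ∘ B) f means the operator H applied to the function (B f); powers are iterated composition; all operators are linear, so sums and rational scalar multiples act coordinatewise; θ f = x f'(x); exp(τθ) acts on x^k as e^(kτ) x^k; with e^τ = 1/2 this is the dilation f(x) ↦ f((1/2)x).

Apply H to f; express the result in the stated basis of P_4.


exp(τθ) x^k = e^(kτ) x^k; with e^τ = 1/2 this sends x^k to (1/2)^k x^k
x ↦ 1/2 x
x^4 ↦ 1/16 x^4
applying this coordinatewise to f: exp(τθ) f = -(1/8)x^4 - (9/4)x - 1

the result is g(x) = -(1/8)x^4 - (9/4)x - 1


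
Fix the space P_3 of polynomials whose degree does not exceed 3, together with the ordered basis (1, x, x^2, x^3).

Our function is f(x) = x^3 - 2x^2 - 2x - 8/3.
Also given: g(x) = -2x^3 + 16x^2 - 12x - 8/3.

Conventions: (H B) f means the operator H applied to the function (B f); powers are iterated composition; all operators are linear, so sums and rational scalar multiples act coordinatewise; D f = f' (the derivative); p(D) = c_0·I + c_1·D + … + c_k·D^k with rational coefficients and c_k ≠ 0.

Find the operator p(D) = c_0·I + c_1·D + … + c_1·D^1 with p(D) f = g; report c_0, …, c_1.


c_0 = -2, c_1 = 4

D^0 f = x^3 - 2x^2 - 2x - 8/3
D^1 f = 3x^2 - 4x - 2
matching coefficients of g against c_0 f + c_1 Df + … from the top degree down determines the c_i
solution: c_0 = -2, c_1 = 4


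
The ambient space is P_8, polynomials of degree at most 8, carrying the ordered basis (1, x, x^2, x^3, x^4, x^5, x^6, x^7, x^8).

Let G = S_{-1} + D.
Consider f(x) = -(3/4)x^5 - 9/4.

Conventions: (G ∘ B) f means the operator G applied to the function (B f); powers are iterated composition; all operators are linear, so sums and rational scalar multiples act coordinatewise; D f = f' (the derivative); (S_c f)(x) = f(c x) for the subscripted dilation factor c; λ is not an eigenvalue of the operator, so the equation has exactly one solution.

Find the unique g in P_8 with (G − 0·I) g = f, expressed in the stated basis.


g(x) = (3/4)x^5 - (15/4)x^4 - 15x^3 + 45x^2 + 90x - 369/4

write g with unknown coordinates in the stated basis and equate coefficients in (G − 0·I) g = f
solving from the highest basis element down gives g = (3/4)x^5 - (15/4)x^4 - 15x^3 + 45x^2 + 90x - 369/4
check: G g = -(3/4)x^5 - 9/4
so G g − 0·g = -(3/4)x^5 - 9/4 = f ✓


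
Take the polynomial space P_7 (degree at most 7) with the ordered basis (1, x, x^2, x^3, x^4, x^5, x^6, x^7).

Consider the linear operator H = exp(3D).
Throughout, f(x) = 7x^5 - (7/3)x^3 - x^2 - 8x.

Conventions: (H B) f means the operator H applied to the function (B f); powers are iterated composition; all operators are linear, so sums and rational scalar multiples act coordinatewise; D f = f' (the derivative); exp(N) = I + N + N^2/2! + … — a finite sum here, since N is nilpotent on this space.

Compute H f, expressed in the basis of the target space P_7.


the result is g(x) = 7x^5 + 105x^4 + (1883/3)x^3 + 1868x^2 + 2758x + 1605

order-1 term: 105x^4 - 21x^2 - 6x - 24
order-2 term: 630x^3 - 63x - 9
order-3 term: 1890x^2 - 63
order-4 term: 2835x
order-5 term: 1701
the series for exp(3D) f terminates at order 5
exp(3D) f = 7x^5 + 105x^4 + (1883/3)x^3 + 1868x^2 + 2758x + 1605


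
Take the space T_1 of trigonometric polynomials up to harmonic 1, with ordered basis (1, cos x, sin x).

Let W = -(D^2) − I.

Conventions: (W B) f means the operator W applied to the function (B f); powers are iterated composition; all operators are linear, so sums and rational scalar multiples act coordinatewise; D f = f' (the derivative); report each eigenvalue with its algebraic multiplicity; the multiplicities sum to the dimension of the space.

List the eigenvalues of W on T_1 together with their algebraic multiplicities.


λ = -1 (multiplicity 1), λ = 0 (multiplicity 2)

image of 1: -1
image of cos x: 0
image of sin x: 0
the matrix is diagonal; its diagonal is (-1, 0, 0)
for a triangular matrix the eigenvalues are the diagonal entries, with algebraic multiplicity their repetition count


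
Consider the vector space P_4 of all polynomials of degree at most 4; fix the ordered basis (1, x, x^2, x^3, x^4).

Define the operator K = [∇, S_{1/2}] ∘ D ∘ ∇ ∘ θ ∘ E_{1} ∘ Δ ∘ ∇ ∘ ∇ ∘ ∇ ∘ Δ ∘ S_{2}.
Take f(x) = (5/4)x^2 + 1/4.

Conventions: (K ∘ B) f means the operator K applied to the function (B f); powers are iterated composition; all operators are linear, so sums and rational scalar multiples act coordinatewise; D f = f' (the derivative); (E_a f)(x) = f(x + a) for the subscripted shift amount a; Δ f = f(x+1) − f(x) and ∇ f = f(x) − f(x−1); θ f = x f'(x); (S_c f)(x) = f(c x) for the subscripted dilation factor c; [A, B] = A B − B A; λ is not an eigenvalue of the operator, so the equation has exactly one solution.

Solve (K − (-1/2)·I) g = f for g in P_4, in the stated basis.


the image equals g(x) = (5/2)x^2 + 1/2

write g with unknown coordinates in the stated basis and equate coefficients in (K − (-1/2)·I) g = f
solving from the highest basis element down gives g = (5/2)x^2 + 1/2
check: K g = 0
so K g − (-1/2)·g = (5/4)x^2 + 1/4 = f ✓


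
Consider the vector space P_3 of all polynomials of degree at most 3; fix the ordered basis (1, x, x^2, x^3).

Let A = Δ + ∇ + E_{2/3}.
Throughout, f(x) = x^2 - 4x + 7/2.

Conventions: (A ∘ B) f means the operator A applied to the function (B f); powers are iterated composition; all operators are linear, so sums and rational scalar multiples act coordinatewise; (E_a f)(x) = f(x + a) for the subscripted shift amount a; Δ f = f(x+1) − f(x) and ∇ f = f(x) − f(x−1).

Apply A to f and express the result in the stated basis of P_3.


Δ f = 2x - 3
∇ f = 2x - 5
E_{2/3} f = x^2 - (8/3)x + 23/18
(Δ + ∇ + E_{2/3}) f = x^2 + (4/3)x - 121/18

g(x) = x^2 + (4/3)x - 121/18


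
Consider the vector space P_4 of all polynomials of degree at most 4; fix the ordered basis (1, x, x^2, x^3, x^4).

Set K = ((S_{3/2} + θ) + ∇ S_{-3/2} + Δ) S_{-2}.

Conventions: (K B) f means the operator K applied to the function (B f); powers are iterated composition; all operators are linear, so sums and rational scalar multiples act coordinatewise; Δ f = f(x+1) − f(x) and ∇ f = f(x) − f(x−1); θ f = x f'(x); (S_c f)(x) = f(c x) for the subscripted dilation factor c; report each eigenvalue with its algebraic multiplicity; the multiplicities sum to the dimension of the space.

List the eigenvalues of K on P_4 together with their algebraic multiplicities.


image of 1: 1
image of x: -5x + 1
image of x^2: 17x^2 + 26x - 5
image of x^3: -51x^3 + 57x^2 - 105x + 19
image of x^4: 145x^4 + 388x^3 - 390x^2 + 388x - 65
the matrix is upper triangular; its diagonal is (1, -5, 17, -51, 145)
for a triangular matrix the eigenvalues are the diagonal entries, with algebraic multiplicity their repetition count

λ = -51 (multiplicity 1), λ = -5 (multiplicity 1), λ = 1 (multiplicity 1), λ = 17 (multiplicity 1), λ = 145 (multiplicity 1)


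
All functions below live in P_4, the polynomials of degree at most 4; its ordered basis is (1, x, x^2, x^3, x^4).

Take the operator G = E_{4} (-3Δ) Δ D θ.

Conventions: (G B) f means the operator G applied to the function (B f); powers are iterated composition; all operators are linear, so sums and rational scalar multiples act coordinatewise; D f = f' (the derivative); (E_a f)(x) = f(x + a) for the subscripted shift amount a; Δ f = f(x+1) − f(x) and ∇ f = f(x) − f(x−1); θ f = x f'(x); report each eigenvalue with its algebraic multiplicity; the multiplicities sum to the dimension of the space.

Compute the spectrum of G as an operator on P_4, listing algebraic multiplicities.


λ = 0 (multiplicity 5)

image of 1: 0
image of x: 0
image of x^2: 0
image of x^3: -54
image of x^4: -288x - 1440
the matrix is upper triangular; its diagonal is (0, 0, 0, 0, 0)
for a triangular matrix the eigenvalues are the diagonal entries, with algebraic multiplicity their repetition count


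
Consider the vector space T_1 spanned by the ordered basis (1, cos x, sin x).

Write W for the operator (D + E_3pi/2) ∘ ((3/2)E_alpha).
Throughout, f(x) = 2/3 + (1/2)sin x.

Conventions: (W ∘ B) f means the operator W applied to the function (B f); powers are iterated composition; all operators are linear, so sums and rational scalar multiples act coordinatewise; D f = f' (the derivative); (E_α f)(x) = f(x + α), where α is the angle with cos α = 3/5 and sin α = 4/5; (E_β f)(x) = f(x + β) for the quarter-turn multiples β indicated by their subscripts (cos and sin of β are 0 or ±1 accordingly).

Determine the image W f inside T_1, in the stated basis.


E_alpha f = 2/3 + (2/5)cos x + (3/10)sin x
((3/2)E_alpha) f = 1 + (3/5)cos x + (9/20)sin x
D ((3/2)E_alpha) f = (9/20)cos x - (3/5)sin x
E_3pi/2 ((3/2)E_alpha) f = 1 - (9/20)cos x + (3/5)sin x
(D + E_3pi/2) ((3/2)E_alpha) f = 1

g(x) = 1


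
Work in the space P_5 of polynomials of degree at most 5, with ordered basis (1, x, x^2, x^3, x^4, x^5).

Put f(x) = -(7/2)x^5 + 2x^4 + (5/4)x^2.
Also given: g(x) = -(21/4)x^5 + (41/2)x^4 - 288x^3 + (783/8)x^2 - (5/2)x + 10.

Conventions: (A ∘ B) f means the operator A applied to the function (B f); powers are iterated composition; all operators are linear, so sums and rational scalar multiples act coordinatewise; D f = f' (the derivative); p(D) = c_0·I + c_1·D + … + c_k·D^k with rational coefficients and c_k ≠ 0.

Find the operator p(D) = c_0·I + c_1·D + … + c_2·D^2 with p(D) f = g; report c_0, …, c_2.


c_0 = 3/2, c_1 = -1, c_2 = 4

D^0 f = -(7/2)x^5 + 2x^4 + (5/4)x^2
D^1 f = -(35/2)x^4 + 8x^3 + (5/2)x
D^2 f = -70x^3 + 24x^2 + 5/2
matching coefficients of g against c_0 f + c_1 Df + … from the top degree down determines the c_i
solution: c_0 = 3/2, c_1 = -1, c_2 = 4


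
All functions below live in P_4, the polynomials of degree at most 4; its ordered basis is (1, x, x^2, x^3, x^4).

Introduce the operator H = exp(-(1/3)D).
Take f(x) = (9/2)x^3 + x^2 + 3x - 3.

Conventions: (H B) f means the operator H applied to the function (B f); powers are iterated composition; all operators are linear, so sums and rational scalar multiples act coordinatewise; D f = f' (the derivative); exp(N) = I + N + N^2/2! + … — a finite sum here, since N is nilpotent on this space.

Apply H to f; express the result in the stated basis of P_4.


order-1 term: -(9/2)x^2 - (2/3)x - 1
order-2 term: (3/2)x + 1/9
order-3 term: -1/6
the series for exp(-(1/3)D) f terminates at order 3
exp(-(1/3)D) f = (9/2)x^3 - (7/2)x^2 + (23/6)x - 73/18

g(x) = (9/2)x^3 - (7/2)x^2 + (23/6)x - 73/18


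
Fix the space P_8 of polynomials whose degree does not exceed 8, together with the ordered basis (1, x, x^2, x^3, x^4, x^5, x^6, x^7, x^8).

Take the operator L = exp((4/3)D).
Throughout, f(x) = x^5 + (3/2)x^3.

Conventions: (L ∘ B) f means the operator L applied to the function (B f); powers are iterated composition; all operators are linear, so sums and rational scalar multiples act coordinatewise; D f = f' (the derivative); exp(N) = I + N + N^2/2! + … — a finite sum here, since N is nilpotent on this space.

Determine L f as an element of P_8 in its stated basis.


order-1 term: (20/3)x^4 + 6x^2
order-2 term: (160/9)x^3 + 8x
order-3 term: (640/27)x^2 + 32/9
order-4 term: (1280/81)x
order-5 term: 1024/243
the series for exp((4/3)D) f terminates at order 5
exp((4/3)D) f = x^5 + (20/3)x^4 + (347/18)x^3 + (802/27)x^2 + (1928/81)x + 1888/243

the image equals g(x) = x^5 + (20/3)x^4 + (347/18)x^3 + (802/27)x^2 + (1928/81)x + 1888/243


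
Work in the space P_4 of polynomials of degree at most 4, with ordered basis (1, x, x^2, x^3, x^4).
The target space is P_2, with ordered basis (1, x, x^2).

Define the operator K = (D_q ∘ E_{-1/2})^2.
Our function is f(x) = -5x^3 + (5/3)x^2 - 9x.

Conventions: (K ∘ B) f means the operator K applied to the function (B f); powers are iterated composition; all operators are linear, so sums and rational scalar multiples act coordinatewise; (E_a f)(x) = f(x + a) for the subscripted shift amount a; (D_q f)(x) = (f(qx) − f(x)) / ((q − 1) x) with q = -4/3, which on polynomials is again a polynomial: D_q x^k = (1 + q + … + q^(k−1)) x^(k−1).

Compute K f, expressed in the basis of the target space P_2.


the result is g(x) = (65/27)x + 25/6

E_{-1/2} f = -5x^3 + (55/6)x^2 - (173/12)x + 133/24
D_q E_{-1/2} f = -(65/9)x^2 - (55/18)x - 173/12
E_{-1/2} (D_q ∘ E_{-1/2}) f = -(65/9)x^2 + (25/6)x - 529/36
D_q E_{-1/2} (D_q ∘ E_{-1/2}) f = (65/27)x + 25/6


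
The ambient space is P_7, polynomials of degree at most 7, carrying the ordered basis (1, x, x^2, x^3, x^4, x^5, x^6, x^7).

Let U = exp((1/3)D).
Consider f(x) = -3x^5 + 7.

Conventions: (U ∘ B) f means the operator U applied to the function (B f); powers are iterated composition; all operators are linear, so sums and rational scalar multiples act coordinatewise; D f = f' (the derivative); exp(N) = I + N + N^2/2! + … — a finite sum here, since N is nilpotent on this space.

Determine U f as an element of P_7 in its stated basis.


order-1 term: -5x^4
order-2 term: -(10/3)x^3
order-3 term: -(10/9)x^2
order-4 term: -(5/27)x
order-5 term: -1/81
the series for exp((1/3)D) f terminates at order 5
exp((1/3)D) f = -3x^5 - 5x^4 - (10/3)x^3 - (10/9)x^2 - (5/27)x + 566/81

the image equals g(x) = -3x^5 - 5x^4 - (10/3)x^3 - (10/9)x^2 - (5/27)x + 566/81


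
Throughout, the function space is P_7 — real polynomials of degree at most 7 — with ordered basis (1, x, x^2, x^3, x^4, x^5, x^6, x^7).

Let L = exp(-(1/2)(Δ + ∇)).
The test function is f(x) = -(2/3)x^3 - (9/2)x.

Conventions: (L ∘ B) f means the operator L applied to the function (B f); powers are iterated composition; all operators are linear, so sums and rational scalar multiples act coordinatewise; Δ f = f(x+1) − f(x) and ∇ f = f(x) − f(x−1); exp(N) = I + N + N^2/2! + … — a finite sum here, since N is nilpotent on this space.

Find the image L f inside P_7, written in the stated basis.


order-1 term: 2x^2 + 31/6
order-2 term: -2x
order-3 term: 2/3
the series for exp(-(1/2)(Δ + ∇)) f terminates at order 3
exp(-(1/2)(Δ + ∇)) f = -(2/3)x^3 + 2x^2 - (13/2)x + 35/6

the image equals g(x) = -(2/3)x^3 + 2x^2 - (13/2)x + 35/6


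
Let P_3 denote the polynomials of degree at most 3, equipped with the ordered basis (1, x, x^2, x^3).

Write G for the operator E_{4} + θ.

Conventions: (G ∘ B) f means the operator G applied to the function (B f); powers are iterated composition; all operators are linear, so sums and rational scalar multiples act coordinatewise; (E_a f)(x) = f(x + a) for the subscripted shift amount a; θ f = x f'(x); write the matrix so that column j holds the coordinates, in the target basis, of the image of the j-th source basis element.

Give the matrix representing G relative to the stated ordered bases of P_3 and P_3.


the matrix is [[1, 4, 16, 64]; [0, 2, 8, 48]; [0, 0, 3, 12]; [0, 0, 0, 4]] (rows listed top to bottom)

image of 1: 1
image of x: 2x + 4
image of x^2: 3x^2 + 8x + 16
image of x^3: 4x^3 + 12x^2 + 48x + 64
each image's coordinates form column j of the matrix


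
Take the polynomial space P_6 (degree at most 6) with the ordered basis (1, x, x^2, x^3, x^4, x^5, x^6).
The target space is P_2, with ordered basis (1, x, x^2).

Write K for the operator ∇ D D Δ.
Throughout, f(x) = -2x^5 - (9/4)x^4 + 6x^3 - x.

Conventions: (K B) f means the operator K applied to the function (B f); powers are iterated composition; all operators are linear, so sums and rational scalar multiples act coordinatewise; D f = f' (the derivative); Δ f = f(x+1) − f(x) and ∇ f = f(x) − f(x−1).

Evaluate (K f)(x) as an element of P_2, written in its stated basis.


Δ f = -10x^4 - 29x^3 - (31/2)x^2 - x + 3/4
D Δ f = -40x^3 - 87x^2 - 31x - 1
D D Δ f = -120x^2 - 174x - 31
∇ D D Δ f = -240x - 54

g(x) = -240x - 54


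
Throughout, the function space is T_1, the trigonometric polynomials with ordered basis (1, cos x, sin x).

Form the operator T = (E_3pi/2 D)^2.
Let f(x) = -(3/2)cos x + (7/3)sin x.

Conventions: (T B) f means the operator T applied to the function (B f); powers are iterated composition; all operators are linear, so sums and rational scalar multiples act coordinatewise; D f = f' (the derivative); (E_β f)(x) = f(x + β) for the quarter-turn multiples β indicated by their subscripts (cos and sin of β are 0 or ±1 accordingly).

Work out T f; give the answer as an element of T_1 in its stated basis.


D f = (7/3)cos x + (3/2)sin x
E_3pi/2 D f = -(3/2)cos x + (7/3)sin x
D (E_3pi/2 D) f = (7/3)cos x + (3/2)sin x
E_3pi/2 D (E_3pi/2 D) f = -(3/2)cos x + (7/3)sin x

the result is g(x) = -(3/2)cos x + (7/3)sin x


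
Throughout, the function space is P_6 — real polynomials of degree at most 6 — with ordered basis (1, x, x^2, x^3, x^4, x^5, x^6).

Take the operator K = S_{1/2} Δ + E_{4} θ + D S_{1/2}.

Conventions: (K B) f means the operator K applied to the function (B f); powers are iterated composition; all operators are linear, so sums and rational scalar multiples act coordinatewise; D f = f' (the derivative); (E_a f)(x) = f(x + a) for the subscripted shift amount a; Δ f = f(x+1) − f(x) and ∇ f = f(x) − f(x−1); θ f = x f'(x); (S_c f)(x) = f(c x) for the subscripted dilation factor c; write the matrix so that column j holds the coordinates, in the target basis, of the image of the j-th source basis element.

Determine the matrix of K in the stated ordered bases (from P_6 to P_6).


the matrix is [[0, 11/2, 33, 193, 1025, 5121, 24577]; [0, 1, 35/2, 291/2, 1026, 12805/2, 36867]; [0, 0, 2, 297/8, 771/2, 6405/2, 92175/4]; [0, 0, 0, 3, 259/4, 3205/4, 15365/2]; [0, 0, 0, 0, 4, 3215/32, 23055/16]; [0, 0, 0, 0, 0, 5, 4617/32]; [0, 0, 0, 0, 0, 0, 6]] (rows listed top to bottom)

image of 1: 0
image of x: x + 11/2
image of x^2: 2x^2 + (35/2)x + 33
image of x^3: 3x^3 + (297/8)x^2 + (291/2)x + 193
image of x^4: 4x^4 + (259/4)x^3 + (771/2)x^2 + 1026x + 1025
image of x^5: 5x^5 + (3215/32)x^4 + (3205/4)x^3 + (6405/2)x^2 + (12805/2)x + 5121
image of x^6: 6x^6 + (4617/32)x^5 + (23055/16)x^4 + (15365/2)x^3 + (92175/4)x^2 + 36867x + 24577
each image's coordinates form column j of the matrix


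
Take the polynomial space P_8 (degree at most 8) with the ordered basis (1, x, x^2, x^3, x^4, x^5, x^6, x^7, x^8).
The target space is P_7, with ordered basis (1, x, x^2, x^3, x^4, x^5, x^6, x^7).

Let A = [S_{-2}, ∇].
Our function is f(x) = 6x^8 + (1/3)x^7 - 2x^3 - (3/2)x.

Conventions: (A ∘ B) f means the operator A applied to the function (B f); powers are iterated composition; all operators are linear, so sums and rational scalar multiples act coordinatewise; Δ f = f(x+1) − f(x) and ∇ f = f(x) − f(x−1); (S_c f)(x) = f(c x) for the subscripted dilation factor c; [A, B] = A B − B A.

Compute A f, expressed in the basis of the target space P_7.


g(x) = -18432x^7 + 32704x^6 - 97440x^5 + 102480x^4 - 90104x^3 + 43188x^2 - 12642x + 3101/2

∇ f = 48x^7 - (497/3)x^6 + 329x^5 - (1225/3)x^4 + (973/3)x^3 - 167x^2 + (155/3)x - 55/6
S_{-2} ∇ f = -6144x^7 - (31808/3)x^6 - 10528x^5 - (19600/3)x^4 - (7784/3)x^3 - 668x^2 - (310/3)x - 55/6
S_{-2} f = 1536x^8 - (128/3)x^7 + 16x^3 + 3x
∇ S_{-2} f = 12288x^7 - (129920/3)x^6 + 86912x^5 - (327040/3)x^4 + (262528/3)x^3 - 43856x^2 + (37616/3)x - 4679/3
[S_{-2}, ∇] f = -18432x^7 + 32704x^6 - 97440x^5 + 102480x^4 - 90104x^3 + 43188x^2 - 12642x + 3101/2


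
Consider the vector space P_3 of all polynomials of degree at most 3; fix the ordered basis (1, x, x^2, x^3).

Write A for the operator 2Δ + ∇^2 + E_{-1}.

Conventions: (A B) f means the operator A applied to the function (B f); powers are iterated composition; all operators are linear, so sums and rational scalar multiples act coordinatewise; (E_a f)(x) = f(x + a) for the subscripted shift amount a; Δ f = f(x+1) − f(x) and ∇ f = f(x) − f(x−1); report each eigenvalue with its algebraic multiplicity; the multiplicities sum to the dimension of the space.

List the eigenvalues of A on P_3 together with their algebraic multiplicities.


λ = 1 (multiplicity 4)

image of 1: 1
image of x: x + 1
image of x^2: x^2 + 2x + 5
image of x^3: x^3 + 3x^2 + 15x - 5
the matrix is upper triangular; its diagonal is (1, 1, 1, 1)
for a triangular matrix the eigenvalues are the diagonal entries, with algebraic multiplicity their repetition count


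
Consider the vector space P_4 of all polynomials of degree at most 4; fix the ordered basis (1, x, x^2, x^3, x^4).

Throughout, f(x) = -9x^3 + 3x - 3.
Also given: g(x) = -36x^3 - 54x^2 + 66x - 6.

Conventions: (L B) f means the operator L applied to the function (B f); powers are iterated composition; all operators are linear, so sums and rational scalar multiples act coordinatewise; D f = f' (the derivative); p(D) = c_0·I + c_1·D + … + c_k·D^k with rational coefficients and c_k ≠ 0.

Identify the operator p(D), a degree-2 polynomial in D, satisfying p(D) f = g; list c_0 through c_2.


p(D) = 4·I + 2·D − D^2, i.e. c_0 = 4, c_1 = 2, c_2 = -1

D^0 f = -9x^3 + 3x - 3
D^1 f = -27x^2 + 3
D^2 f = -54x
matching coefficients of g against c_0 f + c_1 Df + … from the top degree down determines the c_i
solution: c_0 = 4, c_1 = 2, c_2 = -1


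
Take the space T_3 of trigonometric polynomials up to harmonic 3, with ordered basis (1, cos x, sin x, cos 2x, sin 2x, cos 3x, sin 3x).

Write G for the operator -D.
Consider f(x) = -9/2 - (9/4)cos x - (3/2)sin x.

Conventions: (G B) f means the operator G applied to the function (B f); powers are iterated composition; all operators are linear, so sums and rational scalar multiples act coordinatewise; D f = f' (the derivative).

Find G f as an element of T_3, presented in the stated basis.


D f = -(3/2)cos x + (9/4)sin x
(-D) f = (3/2)cos x - (9/4)sin x

the result is g(x) = (3/2)cos x - (9/4)sin x


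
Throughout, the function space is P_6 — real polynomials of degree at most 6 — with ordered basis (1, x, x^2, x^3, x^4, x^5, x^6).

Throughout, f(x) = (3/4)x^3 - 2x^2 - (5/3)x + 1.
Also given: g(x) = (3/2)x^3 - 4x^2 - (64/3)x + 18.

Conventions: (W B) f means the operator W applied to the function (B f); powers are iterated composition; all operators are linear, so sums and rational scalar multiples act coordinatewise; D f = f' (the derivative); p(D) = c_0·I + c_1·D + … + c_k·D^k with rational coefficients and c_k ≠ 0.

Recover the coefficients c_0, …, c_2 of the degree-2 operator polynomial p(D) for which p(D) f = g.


D^0 f = (3/4)x^3 - 2x^2 - (5/3)x + 1
D^1 f = (9/4)x^2 - 4x - 5/3
D^2 f = (9/2)x - 4
matching coefficients of g against c_0 f + c_1 Df + … from the top degree down determines the c_i
solution: c_0 = 2, c_1 = 0, c_2 = -4

c_0 = 2, c_1 = 0, c_2 = -4


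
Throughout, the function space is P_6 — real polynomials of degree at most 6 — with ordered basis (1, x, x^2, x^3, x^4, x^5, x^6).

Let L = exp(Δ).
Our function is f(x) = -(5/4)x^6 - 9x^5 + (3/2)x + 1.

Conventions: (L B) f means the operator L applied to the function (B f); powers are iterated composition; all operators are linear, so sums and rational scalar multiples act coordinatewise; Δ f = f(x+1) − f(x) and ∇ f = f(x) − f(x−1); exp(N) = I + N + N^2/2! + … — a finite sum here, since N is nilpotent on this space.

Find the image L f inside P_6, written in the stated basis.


g(x) = -(5/4)x^6 - (33/2)x^5 - (165/2)x^4 - 305x^3 - (2925/4)x^2 - (2127/2)x - 2877/4

order-1 term: -(15/2)x^5 - (255/4)x^4 - 115x^3 - (435/4)x^2 - (105/2)x - 35/4
order-2 term: -(75/4)x^4 - 165x^3 - (1605/4)x^2 - (855/2)x - 695/4
order-3 term: -25x^3 - (405/2)x^2 - (915/2)x - 675/2
order-4 term: -(75/4)x^2 - 120x - 685/4
order-5 term: -(15/2)x - 111/4
order-6 term: -5/4
the series for exp(Δ) f terminates at order 6
exp(Δ) f = -(5/4)x^6 - (33/2)x^5 - (165/2)x^4 - 305x^3 - (2925/4)x^2 - (2127/2)x - 2877/4


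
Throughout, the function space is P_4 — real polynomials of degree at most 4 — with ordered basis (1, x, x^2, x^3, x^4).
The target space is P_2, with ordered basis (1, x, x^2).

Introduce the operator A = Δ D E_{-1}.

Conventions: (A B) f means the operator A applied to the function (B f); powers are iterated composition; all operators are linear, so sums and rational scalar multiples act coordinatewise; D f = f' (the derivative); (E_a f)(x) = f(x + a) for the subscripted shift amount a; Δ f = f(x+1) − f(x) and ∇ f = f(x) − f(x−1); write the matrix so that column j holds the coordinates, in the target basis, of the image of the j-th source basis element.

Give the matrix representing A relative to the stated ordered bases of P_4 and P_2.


the matrix is [[0, 0, 2, -3, 4]; [0, 0, 0, 6, -12]; [0, 0, 0, 0, 12]] (rows listed top to bottom)

image of 1: 0
image of x: 0
image of x^2: 2
image of x^3: 6x - 3
image of x^4: 12x^2 - 12x + 4
each image's coordinates form column j of the matrix


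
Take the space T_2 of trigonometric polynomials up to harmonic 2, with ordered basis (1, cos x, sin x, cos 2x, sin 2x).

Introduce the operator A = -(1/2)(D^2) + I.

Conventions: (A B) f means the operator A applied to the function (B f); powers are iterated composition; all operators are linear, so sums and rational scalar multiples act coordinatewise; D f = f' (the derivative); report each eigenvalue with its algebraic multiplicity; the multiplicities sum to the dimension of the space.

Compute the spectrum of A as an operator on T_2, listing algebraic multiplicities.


image of 1: 1
image of cos x: (3/2)cos x
image of sin x: (3/2)sin x
image of cos 2x: 3cos 2x
image of sin 2x: 3sin 2x
the matrix is diagonal; its diagonal is (1, 3/2, 3/2, 3, 3)
for a triangular matrix the eigenvalues are the diagonal entries, with algebraic multiplicity their repetition count

λ = 1 (multiplicity 1), λ = 3/2 (multiplicity 2), λ = 3 (multiplicity 2)


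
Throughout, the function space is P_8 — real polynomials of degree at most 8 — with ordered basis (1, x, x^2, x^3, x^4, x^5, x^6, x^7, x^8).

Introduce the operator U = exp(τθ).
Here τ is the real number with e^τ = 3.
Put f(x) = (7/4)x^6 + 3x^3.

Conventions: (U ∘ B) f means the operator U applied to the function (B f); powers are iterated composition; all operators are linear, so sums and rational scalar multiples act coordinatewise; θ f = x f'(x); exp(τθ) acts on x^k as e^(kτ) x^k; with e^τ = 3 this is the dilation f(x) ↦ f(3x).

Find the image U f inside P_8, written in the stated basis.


g(x) = (5103/4)x^6 + 81x^3

exp(τθ) x^k = e^(kτ) x^k; with e^τ = 3 this sends x^k to 3^k x^k
x^3 ↦ 27 x^3
x^6 ↦ 729 x^6
applying this coordinatewise to f: exp(τθ) f = (5103/4)x^6 + 81x^3


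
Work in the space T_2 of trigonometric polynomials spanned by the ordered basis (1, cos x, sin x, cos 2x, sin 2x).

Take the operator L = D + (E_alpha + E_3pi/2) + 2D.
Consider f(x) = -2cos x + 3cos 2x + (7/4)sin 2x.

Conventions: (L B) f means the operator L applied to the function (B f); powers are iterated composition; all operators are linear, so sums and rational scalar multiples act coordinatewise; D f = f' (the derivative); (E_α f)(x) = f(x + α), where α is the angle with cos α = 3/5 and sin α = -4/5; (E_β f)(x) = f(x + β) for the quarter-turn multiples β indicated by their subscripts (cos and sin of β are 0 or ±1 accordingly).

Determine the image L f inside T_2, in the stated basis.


D f = 2sin x + (7/2)cos 2x - 6sin 2x
E_alpha f = -(6/5)cos x - (8/5)sin x - (63/25)cos 2x + (239/100)sin 2x
E_3pi/2 f = -2sin x - 3cos 2x - (7/4)sin 2x
(E_alpha + E_3pi/2) f = -(6/5)cos x - (18/5)sin x - (138/25)cos 2x + (16/25)sin 2x
D f = 2sin x + (7/2)cos 2x - 6sin 2x
(2D) f = 4sin x + 7cos 2x - 12sin 2x
(D + (E_alpha + E_3pi/2) + 2D) f = -(6/5)cos x + (12/5)sin x + (249/50)cos 2x - (434/25)sin 2x

g(x) = -(6/5)cos x + (12/5)sin x + (249/50)cos 2x - (434/25)sin 2x


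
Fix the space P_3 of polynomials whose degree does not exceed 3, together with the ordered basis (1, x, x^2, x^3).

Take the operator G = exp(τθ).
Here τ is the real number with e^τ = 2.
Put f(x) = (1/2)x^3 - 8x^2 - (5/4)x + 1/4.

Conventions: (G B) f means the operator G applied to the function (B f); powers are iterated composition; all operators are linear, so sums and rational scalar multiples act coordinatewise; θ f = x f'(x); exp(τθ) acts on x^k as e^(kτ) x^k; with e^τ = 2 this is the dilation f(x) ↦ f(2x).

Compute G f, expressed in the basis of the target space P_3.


the image equals g(x) = 4x^3 - 32x^2 - (5/2)x + 1/4

exp(τθ) x^k = e^(kτ) x^k; with e^τ = 2 this sends x^k to 2^k x^k
x ↦ 2 x
x^2 ↦ 4 x^2
x^3 ↦ 8 x^3
applying this coordinatewise to f: exp(τθ) f = 4x^3 - 32x^2 - (5/2)x + 1/4


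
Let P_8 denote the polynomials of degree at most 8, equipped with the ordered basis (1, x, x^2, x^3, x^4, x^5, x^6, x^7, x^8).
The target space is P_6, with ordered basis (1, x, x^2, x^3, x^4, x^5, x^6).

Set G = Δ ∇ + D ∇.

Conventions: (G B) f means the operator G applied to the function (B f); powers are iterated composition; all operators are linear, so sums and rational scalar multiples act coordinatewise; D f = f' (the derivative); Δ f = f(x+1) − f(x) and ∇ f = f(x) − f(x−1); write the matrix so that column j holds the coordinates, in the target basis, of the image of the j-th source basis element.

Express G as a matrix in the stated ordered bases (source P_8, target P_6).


image of 1: 0
image of x: 0
image of x^2: 4
image of x^3: 12x - 3
image of x^4: 24x^2 - 12x + 6
image of x^5: 40x^3 - 30x^2 + 30x - 5
image of x^6: 60x^4 - 60x^3 + 90x^2 - 30x + 8
image of x^7: 84x^5 - 105x^4 + 210x^3 - 105x^2 + 56x - 7
image of x^8: 112x^6 - 168x^5 + 420x^4 - 280x^3 + 224x^2 - 56x + 10
each image's coordinates form column j of the matrix

the matrix is [[0, 0, 4, -3, 6, -5, 8, -7, 10]; [0, 0, 0, 12, -12, 30, -30, 56, -56]; [0, 0, 0, 0, 24, -30, 90, -105, 224]; [0, 0, 0, 0, 0, 40, -60, 210, -280]; [0, 0, 0, 0, 0, 0, 60, -105, 420]; [0, 0, 0, 0, 0, 0, 0, 84, -168]; [0, 0, 0, 0, 0, 0, 0, 0, 112]] (rows listed top to bottom)
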